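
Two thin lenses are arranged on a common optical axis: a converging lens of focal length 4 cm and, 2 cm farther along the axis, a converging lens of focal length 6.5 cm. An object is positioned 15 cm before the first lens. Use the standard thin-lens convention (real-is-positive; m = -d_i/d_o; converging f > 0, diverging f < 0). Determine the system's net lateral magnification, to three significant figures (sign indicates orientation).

-0.237

First lens: d_i1 = 1/(1/4 - 1/15) = 5.455 cm.
m_1 = -(5.455)/15 = -0.3636.
Since 5.455 cm > 2 cm, the first image lies past the second lens and serves as a virtual object: d_o2 = L - d_i1 = -3.455 cm.
Second lens: d_i2 = 1/(1/6.5 - 1/(-3.455)) = 2.256 cm.
m_2 = -(2.256)/(-3.455) = 0.6530.
Overall magnification: m = m_1 m_2 = -0.2374.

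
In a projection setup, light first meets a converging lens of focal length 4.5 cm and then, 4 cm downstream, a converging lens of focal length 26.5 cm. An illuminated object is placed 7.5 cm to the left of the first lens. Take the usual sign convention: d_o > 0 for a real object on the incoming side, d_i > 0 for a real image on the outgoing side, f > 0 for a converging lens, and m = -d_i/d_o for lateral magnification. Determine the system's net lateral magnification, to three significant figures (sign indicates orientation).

Applying the thin-lens equation to the first lens, 1/4.5 = 1/7.5 + 1/d_i1, which gives d_i1 = 11.250 cm.
Its lateral magnification is m_1 = -d_i1/d_o1 = -(11.250)/7.5 = -1.5000.
Since 11.250 cm > 4 cm, the first image lies past the second lens and serves as a virtual object: d_o2 = L - d_i1 = -7.250 cm.
Applying the thin-lens equation again with f_2 = 26.5 cm and d_o2 = -7.250 cm gives d_i2 = 5.693 cm.
m_2 = -(5.693)/(-7.250) = 0.7852.
Overall magnification: m = m_1 m_2 = -1.1778.

-1.18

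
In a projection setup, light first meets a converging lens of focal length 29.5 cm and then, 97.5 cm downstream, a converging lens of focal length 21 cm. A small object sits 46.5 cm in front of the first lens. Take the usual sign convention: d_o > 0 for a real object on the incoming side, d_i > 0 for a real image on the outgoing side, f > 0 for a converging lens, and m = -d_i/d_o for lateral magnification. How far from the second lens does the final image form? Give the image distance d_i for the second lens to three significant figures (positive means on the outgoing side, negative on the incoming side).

-84.2 cm

Lens 1: 1/d_i1 = 1/f_1 - 1/d_o1 = 1/29.5 - 1/46.5 = 0.01239 cm^-1, so d_i1 = 80.691 cm.
That image sits 16.809 cm in front of the second lens, so d_o2 = 16.809 cm.
Lens 2: 1/d_i2 = 1/f_2 - 1/d_o2 = 1/21 - 1/(16.809) = -0.01187 cm^-1, so d_i2 = -84.221 cm.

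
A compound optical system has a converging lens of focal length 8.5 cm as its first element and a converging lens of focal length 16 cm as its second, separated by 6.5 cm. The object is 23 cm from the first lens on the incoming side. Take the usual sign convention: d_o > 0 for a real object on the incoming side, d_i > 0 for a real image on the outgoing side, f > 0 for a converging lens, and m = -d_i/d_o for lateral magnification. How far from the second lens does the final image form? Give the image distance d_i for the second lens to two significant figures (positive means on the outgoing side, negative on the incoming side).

4.9 cm

First lens: d_i1 = 1/(1/8.5 - 1/23) = 13.483 cm.
Since 13.483 cm > 6.5 cm, the first image lies past the second lens and serves as a virtual object: d_o2 = L - d_i1 = -6.983 cm.
Second lens: d_i2 = 1/(1/16 - 1/(-6.983)) = 4.861 cm.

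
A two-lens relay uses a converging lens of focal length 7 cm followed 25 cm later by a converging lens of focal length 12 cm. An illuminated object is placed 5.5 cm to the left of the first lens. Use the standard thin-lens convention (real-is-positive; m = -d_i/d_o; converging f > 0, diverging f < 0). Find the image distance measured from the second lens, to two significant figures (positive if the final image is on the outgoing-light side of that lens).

Applying the thin-lens equation to the first lens, 1/7 = 1/5.5 + 1/d_i1, which gives d_i1 = -25.667 cm.
With d_i1 < 0 the first image is virtual and lies on the object side; the object distance for lens 2 is d_o2 = 25 - (-25.667) = 50.667 cm.
Applying the thin-lens equation again with f_2 = 12 cm and d_o2 = 50.667 cm gives d_i2 = 15.724 cm.

16 cm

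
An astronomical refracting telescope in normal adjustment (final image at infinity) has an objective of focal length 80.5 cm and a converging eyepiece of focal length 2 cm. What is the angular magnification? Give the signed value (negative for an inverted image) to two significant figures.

M = -f_obj/f_eye = -80.5/(2) = -40.250.

-40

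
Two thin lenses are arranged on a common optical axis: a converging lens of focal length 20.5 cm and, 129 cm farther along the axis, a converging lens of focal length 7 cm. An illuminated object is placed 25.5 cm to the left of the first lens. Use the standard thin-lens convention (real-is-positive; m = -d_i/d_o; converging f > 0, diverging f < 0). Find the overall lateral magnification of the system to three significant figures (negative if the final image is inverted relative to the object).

1.64

Applying the thin-lens equation to the first lens, 1/20.5 = 1/25.5 + 1/d_i1, which gives d_i1 = 104.550 cm.
Its lateral magnification is m_1 = -d_i1/d_o1 = -(104.550)/25.5 = -4.1000.
Object distance for lens 2: d_o2 = 129 - 104.550 = 24.450 cm.
Applying the thin-lens equation again with f_2 = 7 cm and d_o2 = 24.450 cm gives d_i2 = 9.808 cm.
m_2 = -(9.808)/(24.450) = -0.4011.
The system's lateral magnification is m_1 m_2 = (-4.1000)(-0.4011) = 1.6447.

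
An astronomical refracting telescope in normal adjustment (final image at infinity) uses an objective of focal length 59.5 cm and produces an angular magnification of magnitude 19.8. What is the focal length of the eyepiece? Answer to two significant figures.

|M| = f_obj/f_eye, so f_eye = f_obj/|M| = 59.5/19.8 = 3.005 cm.

3.0 cm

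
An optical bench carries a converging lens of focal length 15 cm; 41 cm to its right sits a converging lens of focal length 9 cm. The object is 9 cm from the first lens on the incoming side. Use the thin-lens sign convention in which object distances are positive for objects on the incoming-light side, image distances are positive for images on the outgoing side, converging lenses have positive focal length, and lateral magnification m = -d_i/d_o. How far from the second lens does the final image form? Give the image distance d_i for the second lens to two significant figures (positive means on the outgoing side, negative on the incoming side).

10 cm

Applying the thin-lens equation to the first lens, 1/15 = 1/9 + 1/d_i1, which gives d_i1 = -22.500 cm.
With d_i1 < 0 the first image is virtual and lies on the object side; the object distance for lens 2 is d_o2 = 41 - (-22.500) = 63.500 cm.
Applying the thin-lens equation again with f_2 = 9 cm and d_o2 = 63.500 cm gives d_i2 = 10.486 cm.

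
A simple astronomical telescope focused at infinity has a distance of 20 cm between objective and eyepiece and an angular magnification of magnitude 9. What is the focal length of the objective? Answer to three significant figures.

18.0 cm

In normal adjustment the tube length equals f_obj + f_eye and |M| = f_obj/f_eye.
So f_obj = 9 f_eye and 9 f_eye + f_eye = 20 cm, giving f_eye = 20/10 = 2.000 cm and f_obj = 18.000 cm.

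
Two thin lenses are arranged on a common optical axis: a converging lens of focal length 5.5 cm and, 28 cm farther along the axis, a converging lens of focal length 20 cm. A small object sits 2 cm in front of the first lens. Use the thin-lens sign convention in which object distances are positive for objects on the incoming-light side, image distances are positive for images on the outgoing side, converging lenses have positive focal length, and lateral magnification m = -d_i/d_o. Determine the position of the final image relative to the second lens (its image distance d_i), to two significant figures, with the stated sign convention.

Lens 1: 1/d_i1 = 1/f_1 - 1/d_o1 = 1/5.5 - 1/2 = -0.31818 cm^-1, so d_i1 = -3.143 cm.
With d_i1 < 0 the first image is virtual and lies on the object side; the object distance for lens 2 is d_o2 = 28 - (-3.143) = 31.143 cm.
Lens 2: 1/d_i2 = 1/f_2 - 1/d_o2 = 1/20 - 1/(31.143) = 0.01789 cm^-1, so d_i2 = 55.897 cm.

56 cm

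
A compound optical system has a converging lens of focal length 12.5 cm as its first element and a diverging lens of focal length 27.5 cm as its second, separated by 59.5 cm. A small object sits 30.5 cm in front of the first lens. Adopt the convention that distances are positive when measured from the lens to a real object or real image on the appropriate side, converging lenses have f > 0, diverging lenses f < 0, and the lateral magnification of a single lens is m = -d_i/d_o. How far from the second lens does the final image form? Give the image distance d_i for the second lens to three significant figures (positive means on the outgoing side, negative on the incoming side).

Applying the thin-lens equation to the first lens, 1/12.5 = 1/30.5 + 1/d_i1, which gives d_i1 = 21.181 cm.
Object distance for lens 2: d_o2 = 59.5 - 21.181 = 38.319 cm.
Applying the thin-lens equation again with f_2 = -27.5 cm and d_o2 = 38.319 cm gives d_i2 = -16.010 cm.

-16.0 cm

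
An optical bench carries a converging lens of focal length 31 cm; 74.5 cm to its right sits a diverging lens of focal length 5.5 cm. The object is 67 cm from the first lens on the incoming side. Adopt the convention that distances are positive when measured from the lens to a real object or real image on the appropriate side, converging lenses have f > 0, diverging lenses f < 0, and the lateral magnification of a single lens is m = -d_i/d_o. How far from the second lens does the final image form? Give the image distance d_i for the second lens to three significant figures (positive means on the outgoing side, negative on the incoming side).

-4.14 cm

First lens: d_i1 = 1/(1/31 - 1/67) = 57.694 cm.
That image sits 16.806 cm in front of the second lens, so d_o2 = 16.806 cm.
Second lens: d_i2 = 1/(1/(-5.5) - 1/(16.806)) = -4.144 cm.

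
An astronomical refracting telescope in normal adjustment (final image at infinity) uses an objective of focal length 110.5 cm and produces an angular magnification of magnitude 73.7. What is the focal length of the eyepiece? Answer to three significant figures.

1.50 cm

|M| = f_obj/f_eye, so f_eye = f_obj/|M| = 110.5/73.7 = 1.499 cm.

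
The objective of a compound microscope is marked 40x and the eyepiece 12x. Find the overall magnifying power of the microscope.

The overall magnification of a compound microscope is the product of the objective and eyepiece magnifications:
M = M_obj x M_eye = 40 x 12 = 480.

480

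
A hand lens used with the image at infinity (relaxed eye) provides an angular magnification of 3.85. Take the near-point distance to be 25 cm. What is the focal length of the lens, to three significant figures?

For the image at infinity, M = D/f.
f = D/M = 25/3.85 = 6.494 cm.

6.49 cm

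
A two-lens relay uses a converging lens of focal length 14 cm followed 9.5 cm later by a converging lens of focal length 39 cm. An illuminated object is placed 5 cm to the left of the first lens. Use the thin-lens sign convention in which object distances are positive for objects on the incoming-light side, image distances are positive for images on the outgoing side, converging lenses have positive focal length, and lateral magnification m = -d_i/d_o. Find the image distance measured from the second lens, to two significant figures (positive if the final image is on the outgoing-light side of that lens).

Applying the thin-lens equation to the first lens, 1/14 = 1/5 + 1/d_i1, which gives d_i1 = -7.778 cm.
With d_i1 < 0 the first image is virtual and lies on the object side; the object distance for lens 2 is d_o2 = 9.5 - (-7.778) = 17.278 cm.
Applying the thin-lens equation again with f_2 = 39 cm and d_o2 = 17.278 cm gives d_i2 = -31.020 cm.

-31 cm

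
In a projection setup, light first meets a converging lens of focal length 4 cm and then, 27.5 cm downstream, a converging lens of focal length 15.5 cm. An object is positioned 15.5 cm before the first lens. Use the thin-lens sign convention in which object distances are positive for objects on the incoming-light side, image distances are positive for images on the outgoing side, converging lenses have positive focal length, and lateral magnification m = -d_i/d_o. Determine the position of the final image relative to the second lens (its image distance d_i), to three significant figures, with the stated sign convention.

First lens: d_i1 = 1/(1/4 - 1/15.5) = 5.391 cm.
The intermediate image is 5.391 cm to the right of lens 1, so d_o2 = L - d_i1 = 27.5 - 5.391 = 22.109 cm.
Second lens: d_i2 = 1/(1/15.5 - 1/(22.109)) = 51.854 cm.

51.9 cm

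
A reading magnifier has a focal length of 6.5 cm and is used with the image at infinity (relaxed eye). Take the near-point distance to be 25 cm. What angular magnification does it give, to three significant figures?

M = D/f = 25/6.5 = 3.846.

3.85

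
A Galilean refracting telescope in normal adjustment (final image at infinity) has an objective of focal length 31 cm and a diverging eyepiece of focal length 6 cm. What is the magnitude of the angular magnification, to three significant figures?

|M| = f_obj/|f_eye| = 31/6 = 5.167.

5.17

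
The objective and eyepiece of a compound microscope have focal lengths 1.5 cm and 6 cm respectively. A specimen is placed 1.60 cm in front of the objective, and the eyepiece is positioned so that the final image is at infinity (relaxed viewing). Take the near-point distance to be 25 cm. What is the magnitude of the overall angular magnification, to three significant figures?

Objective: 1/d_i = 1/f_obj - 1/d_o = 1/1.5 - 1/1.60 = 0.04167 cm^-1, so d_i = 24.000 cm.
m_obj = -d_i/d_o = -24.000/1.60 = -15.000.
Eyepiece angular magnification (image at infinity): M_eye = D/f_e = 25/6 = 4.167.
Overall M = m_obj x M_eye = (-15.000)(4.167) = -62.50.
|M| = 62.50.

62.5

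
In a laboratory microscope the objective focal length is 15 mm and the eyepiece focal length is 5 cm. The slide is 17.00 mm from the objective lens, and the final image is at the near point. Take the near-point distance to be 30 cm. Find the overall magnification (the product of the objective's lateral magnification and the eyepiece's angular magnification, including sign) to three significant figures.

Convert to cm: f_obj = 15 mm = 1.5 cm; d_o = 17.00 mm = 1.70 cm.
Objective: 1/d_i = 1/f_obj - 1/d_o = 1/1.5 - 1/1.70 = 0.07843 cm^-1, so d_i = 12.750 cm.
m_obj = -d_i/d_o = -12.750/1.70 = -7.500.
Eyepiece angular magnification (image at near point): M_eye = 1 + D/f_e = 1 + 30/5 = 7.000.
Overall M = m_obj x M_eye = (-7.500)(7.000) = -52.50.

-52.5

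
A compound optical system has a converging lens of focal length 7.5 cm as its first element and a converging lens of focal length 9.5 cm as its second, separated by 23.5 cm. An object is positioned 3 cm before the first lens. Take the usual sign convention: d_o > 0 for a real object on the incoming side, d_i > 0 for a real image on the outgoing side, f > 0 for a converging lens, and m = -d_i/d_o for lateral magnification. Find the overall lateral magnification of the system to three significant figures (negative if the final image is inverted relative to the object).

First lens: d_i1 = 1/(1/7.5 - 1/3) = -5.000 cm.
m_1 = -(-5.000)/3 = 1.6667.
The intermediate image is virtual, 5.000 cm to the left of lens 1, so d_o2 = L - d_i1 = 23.5 - (-5.000) = 28.500 cm.
Second lens: d_i2 = 1/(1/9.5 - 1/(28.500)) = 14.250 cm.
m_2 = -(14.250)/(28.500) = -0.5000.
Overall magnification: m = m_1 m_2 = -0.8333.

-0.833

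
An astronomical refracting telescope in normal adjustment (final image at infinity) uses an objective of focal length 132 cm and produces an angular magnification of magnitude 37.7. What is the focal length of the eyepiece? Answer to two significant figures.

3.5 cm

|M| = f_obj/f_eye, so f_eye = f_obj/|M| = 132/37.7 = 3.501 cm.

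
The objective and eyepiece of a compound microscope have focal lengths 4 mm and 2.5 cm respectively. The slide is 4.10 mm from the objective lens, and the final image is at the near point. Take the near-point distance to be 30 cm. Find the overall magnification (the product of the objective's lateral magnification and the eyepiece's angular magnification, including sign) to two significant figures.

-520

Convert to cm: f_obj = 4 mm = 0.4 cm; d_o = 4.10 mm = 0.41 cm.
Objective: 1/d_i = 1/f_obj - 1/d_o = 1/0.4 - 1/0.41 = 0.06098 cm^-1, so d_i = 16.400 cm.
m_obj = -d_i/d_o = -16.400/0.41 = -40.000.
Eyepiece angular magnification (image at near point): M_eye = 1 + D/f_e = 1 + 30/2.5 = 13.000.
Overall M = m_obj x M_eye = (-40.000)(13.000) = -520.00.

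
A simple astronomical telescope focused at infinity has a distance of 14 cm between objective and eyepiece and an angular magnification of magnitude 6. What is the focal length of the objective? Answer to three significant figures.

12.0 cm

In normal adjustment the tube length equals f_obj + f_eye and |M| = f_obj/f_eye.
So f_obj = 6 f_eye and 6 f_eye + f_eye = 14 cm, giving f_eye = 14/7 = 2.000 cm and f_obj = 12.000 cm.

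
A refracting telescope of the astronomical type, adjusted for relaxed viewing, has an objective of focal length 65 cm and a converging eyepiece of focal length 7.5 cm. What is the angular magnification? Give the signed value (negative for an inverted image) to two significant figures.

M = -f_obj/f_eye = -65/(7.5) = -8.667.

-8.7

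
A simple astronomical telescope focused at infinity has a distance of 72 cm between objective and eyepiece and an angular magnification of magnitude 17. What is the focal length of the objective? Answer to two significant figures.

In normal adjustment the tube length equals f_obj + f_eye and |M| = f_obj/f_eye.
So f_obj = 17 f_eye and 17 f_eye + f_eye = 72 cm, giving f_eye = 72/18 = 4.000 cm and f_obj = 68.000 cm.

68 cm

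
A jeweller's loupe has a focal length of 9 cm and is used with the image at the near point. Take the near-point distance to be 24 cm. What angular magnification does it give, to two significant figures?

M = 1 + D/f = 1 + 24/9 = 3.667.

3.7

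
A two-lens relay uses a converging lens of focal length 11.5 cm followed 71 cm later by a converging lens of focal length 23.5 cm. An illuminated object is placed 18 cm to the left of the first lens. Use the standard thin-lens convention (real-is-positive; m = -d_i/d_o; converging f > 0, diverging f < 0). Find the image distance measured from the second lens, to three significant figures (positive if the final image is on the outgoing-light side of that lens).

58.8 cm

First lens: d_i1 = 1/(1/11.5 - 1/18) = 31.846 cm.
That image sits 39.154 cm in front of the second lens, so d_o2 = 39.154 cm.
Second lens: d_i2 = 1/(1/23.5 - 1/(39.154)) = 58.779 cm.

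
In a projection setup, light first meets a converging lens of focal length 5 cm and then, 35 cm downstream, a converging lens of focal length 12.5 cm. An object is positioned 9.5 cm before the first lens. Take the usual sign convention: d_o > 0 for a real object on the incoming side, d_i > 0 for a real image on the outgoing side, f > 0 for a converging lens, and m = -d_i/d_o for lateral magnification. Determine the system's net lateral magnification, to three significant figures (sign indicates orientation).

First lens: d_i1 = 1/(1/5 - 1/9.5) = 10.556 cm.
m_1 = -(10.556)/9.5 = -1.1111.
That image sits 24.444 cm in front of the second lens, so d_o2 = 24.444 cm.
Second lens: d_i2 = 1/(1/12.5 - 1/(24.444)) = 25.581 cm.
m_2 = -(25.581)/(24.444) = -1.0465.
Total m = m_1 x m_2 = (-1.1111)(-1.0465) = 1.1628.

1.16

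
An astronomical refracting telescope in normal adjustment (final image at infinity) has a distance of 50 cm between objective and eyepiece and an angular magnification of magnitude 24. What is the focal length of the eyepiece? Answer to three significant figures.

In normal adjustment the tube length equals f_obj + f_eye and |M| = f_obj/f_eye.
So f_obj = 24 f_eye and 24 f_eye + f_eye = 50 cm, giving f_eye = 50/25 = 2.000 cm and f_obj = 48.000 cm.

2.00 cm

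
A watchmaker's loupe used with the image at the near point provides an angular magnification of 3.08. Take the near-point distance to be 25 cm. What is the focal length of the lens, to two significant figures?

12 cm

For the image at the near point, M = 1 + D/f.
f = D/(M - 1) = 25/(3.08 - 1) = 12.019 cm.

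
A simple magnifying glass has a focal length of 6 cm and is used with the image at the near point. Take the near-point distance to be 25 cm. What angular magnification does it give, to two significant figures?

M = 1 + D/f = 1 + 25/6 = 5.167.

5.2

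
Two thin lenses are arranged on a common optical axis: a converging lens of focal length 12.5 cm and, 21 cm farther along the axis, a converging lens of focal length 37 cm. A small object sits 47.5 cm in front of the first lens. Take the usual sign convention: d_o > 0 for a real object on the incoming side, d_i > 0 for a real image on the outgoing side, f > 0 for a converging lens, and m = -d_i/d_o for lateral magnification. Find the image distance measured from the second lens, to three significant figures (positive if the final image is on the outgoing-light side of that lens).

-4.53 cm

Applying the thin-lens equation to the first lens, 1/12.5 = 1/47.5 + 1/d_i1, which gives d_i1 = 16.964 cm.
That image sits 4.036 cm in front of the second lens, so d_o2 = 4.036 cm.
Applying the thin-lens equation again with f_2 = 37 cm and d_o2 = 4.036 cm gives d_i2 = -4.530 cm.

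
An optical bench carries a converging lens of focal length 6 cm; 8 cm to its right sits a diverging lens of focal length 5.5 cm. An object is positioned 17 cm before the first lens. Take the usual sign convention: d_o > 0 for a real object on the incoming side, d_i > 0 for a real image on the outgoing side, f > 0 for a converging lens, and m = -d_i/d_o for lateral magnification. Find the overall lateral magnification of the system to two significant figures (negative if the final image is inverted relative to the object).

First lens: d_i1 = 1/(1/6 - 1/17) = 9.273 cm.
m_1 = -(9.273)/17 = -0.5455.
Since 9.273 cm > 8 cm, the first image lies past the second lens and serves as a virtual object: d_o2 = L - d_i1 = -1.273 cm.
Second lens: d_i2 = 1/(1/(-5.5) - 1/(-1.273)) = 1.656 cm.
m_2 = -(1.656)/(-1.273) = 1.3011.
Overall magnification: m = m_1 m_2 = -0.7097.

-0.71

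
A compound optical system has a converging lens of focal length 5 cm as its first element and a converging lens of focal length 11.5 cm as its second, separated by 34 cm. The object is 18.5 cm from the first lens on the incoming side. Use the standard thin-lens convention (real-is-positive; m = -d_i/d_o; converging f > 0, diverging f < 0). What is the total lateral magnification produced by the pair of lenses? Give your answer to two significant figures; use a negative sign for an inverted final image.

0.27

Applying the thin-lens equation to the first lens, 1/5 = 1/18.5 + 1/d_i1, which gives d_i1 = 6.852 cm.
Its lateral magnification is m_1 = -d_i1/d_o1 = -(6.852)/18.5 = -0.3704.
Object distance for lens 2: d_o2 = 34 - 6.852 = 27.148 cm.
Applying the thin-lens equation again with f_2 = 11.5 cm and d_o2 = 27.148 cm gives d_i2 = 19.951 cm.
m_2 = -(19.951)/(27.148) = -0.7349.
The system's lateral magnification is m_1 m_2 = (-0.3704)(-0.7349) = 0.2722.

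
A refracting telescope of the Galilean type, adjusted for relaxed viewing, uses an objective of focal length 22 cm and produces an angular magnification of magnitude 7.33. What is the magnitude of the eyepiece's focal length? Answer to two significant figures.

|M| = f_obj/|f_eye|, so |f_eye| = f_obj/|M| = 22/7.33 = 3.001 cm.
(The eyepiece is diverging, so its signed focal length is -3.001 cm.)

3.0 cm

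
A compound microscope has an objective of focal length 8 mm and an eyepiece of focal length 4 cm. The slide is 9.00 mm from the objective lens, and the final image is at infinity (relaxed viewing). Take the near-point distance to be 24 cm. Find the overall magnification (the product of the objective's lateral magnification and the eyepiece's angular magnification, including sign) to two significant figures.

-48

Convert to cm: f_obj = 8 mm = 0.8 cm; d_o = 9.00 mm = 0.90 cm.
Objective: 1/d_i = 1/f_obj - 1/d_o = 1/0.8 - 1/0.90 = 0.13889 cm^-1, so d_i = 7.200 cm.
m_obj = -d_i/d_o = -7.200/0.90 = -8.000.
Eyepiece angular magnification (image at infinity): M_eye = D/f_e = 24/4 = 6.000.
Overall M = m_obj x M_eye = (-8.000)(6.000) = -48.00.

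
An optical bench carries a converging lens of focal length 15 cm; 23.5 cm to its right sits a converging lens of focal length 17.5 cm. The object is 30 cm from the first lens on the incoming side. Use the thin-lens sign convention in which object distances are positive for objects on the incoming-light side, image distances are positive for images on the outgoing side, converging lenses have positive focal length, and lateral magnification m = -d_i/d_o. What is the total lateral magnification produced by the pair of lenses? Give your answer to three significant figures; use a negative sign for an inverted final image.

First lens: d_i1 = 1/(1/15 - 1/30) = 30.000 cm.
m_1 = -(30.000)/30 = -1.0000.
Since 30.000 cm > 23.5 cm, the first image lies past the second lens and serves as a virtual object: d_o2 = L - d_i1 = -6.500 cm.
Second lens: d_i2 = 1/(1/17.5 - 1/(-6.500)) = 4.740 cm.
m_2 = -(4.740)/(-6.500) = 0.7292.
Overall magnification: m = m_1 m_2 = -0.7292.

-0.729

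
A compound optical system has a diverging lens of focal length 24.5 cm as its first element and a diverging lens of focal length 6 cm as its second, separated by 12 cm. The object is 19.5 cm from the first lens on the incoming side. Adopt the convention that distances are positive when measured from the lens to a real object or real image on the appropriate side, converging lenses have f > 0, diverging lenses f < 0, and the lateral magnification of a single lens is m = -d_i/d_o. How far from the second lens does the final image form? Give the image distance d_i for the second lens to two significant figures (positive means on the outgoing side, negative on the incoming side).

Applying the thin-lens equation to the first lens, 1/(-24.5) = 1/19.5 + 1/d_i1, which gives d_i1 = -10.858 cm.
The intermediate image is virtual, 10.858 cm to the left of lens 1, so d_o2 = L - d_i1 = 12 - (-10.858) = 22.858 cm.
Applying the thin-lens equation again with f_2 = -6 cm and d_o2 = 22.858 cm gives d_i2 = -4.753 cm.

-4.8 cm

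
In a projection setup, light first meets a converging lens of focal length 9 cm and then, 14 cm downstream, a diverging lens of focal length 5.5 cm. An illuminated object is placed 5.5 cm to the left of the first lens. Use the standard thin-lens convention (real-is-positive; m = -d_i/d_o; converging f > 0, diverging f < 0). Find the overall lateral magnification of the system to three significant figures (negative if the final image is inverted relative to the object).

0.420

Applying the thin-lens equation to the first lens, 1/9 = 1/5.5 + 1/d_i1, which gives d_i1 = -14.143 cm.
Its lateral magnification is m_1 = -d_i1/d_o1 = -(-14.143)/5.5 = 2.5714.
With d_i1 < 0 the first image is virtual and lies on the object side; the object distance for lens 2 is d_o2 = 14 - (-14.143) = 28.143 cm.
Applying the thin-lens equation again with f_2 = -5.5 cm and d_o2 = 28.143 cm gives d_i2 = -4.601 cm.
m_2 = -(-4.601)/(28.143) = 0.1635.
The system's lateral magnification is m_1 m_2 = (2.5714)(0.1635) = 0.4204.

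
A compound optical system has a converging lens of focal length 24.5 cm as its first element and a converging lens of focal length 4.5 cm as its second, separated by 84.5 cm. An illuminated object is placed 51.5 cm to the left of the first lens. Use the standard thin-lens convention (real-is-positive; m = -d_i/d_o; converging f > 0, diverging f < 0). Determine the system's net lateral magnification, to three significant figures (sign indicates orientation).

First lens: d_i1 = 1/(1/24.5 - 1/51.5) = 46.731 cm.
m_1 = -(46.731)/51.5 = -0.9074.
The intermediate image is 46.731 cm to the right of lens 1, so d_o2 = L - d_i1 = 84.5 - 46.731 = 37.769 cm.
Second lens: d_i2 = 1/(1/4.5 - 1/(37.769)) = 5.109 cm.
m_2 = -(5.109)/(37.769) = -0.1353.
Total m = m_1 x m_2 = (-0.9074)(-0.1353) = 0.1227.

0.123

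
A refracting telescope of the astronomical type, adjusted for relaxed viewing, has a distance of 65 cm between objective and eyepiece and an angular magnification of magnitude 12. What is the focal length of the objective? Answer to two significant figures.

60 cm

In normal adjustment the tube length equals f_obj + f_eye and |M| = f_obj/f_eye.
So f_obj = 12 f_eye and 12 f_eye + f_eye = 65 cm, giving f_eye = 65/13 = 5.000 cm and f_obj = 60.000 cm.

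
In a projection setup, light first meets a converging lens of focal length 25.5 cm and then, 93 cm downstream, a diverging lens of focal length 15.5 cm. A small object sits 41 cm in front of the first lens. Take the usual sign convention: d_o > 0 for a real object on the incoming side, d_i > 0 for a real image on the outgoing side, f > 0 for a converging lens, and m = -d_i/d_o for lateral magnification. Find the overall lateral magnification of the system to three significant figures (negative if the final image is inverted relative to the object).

First lens: d_i1 = 1/(1/25.5 - 1/41) = 67.452 cm.
m_1 = -(67.452)/41 = -1.6452.
The intermediate image is 67.452 cm to the right of lens 1, so d_o2 = L - d_i1 = 93 - 67.452 = 25.548 cm.
Second lens: d_i2 = 1/(1/(-15.5) - 1/(25.548)) = -9.647 cm.
m_2 = -(-9.647)/(25.548) = 0.3776.
The system's lateral magnification is m_1 m_2 = (-1.6452)(0.3776) = -0.6212.

-0.621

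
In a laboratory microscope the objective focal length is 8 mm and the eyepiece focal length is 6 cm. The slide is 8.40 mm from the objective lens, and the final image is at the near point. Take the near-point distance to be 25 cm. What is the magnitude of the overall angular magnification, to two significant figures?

Convert to cm: f_obj = 8 mm = 0.8 cm; d_o = 8.40 mm = 0.84 cm.
Objective: 1/d_i = 1/f_obj - 1/d_o = 1/0.8 - 1/0.84 = 0.05952 cm^-1, so d_i = 16.800 cm.
m_obj = -d_i/d_o = -16.800/0.84 = -20.000.
Eyepiece angular magnification (image at near point): M_eye = 1 + D/f_e = 1 + 25/6 = 5.167.
Overall M = m_obj x M_eye = (-20.000)(5.167) = -103.33.
|M| = 103.33.

100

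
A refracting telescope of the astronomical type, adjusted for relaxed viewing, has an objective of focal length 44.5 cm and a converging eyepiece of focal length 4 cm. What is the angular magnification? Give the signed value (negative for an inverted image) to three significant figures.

M = -f_obj/f_eye = -44.5/(4) = -11.125.

-11.1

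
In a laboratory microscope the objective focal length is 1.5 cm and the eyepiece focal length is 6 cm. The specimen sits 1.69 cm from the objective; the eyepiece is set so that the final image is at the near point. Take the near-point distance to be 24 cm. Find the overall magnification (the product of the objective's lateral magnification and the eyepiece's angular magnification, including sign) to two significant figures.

Objective: 1/d_i = 1/f_obj - 1/d_o = 1/1.5 - 1/1.69 = 0.07495 cm^-1, so d_i = 13.342 cm.
m_obj = -d_i/d_o = -13.342/1.69 = -7.895.
Eyepiece angular magnification (image at near point): M_eye = 1 + D/f_e = 1 + 24/6 = 5.000.
Overall M = m_obj x M_eye = (-7.895)(5.000) = -39.47.

-39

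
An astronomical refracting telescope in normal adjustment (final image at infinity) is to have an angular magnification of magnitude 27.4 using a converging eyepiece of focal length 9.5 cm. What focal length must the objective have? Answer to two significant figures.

260 cm

|M| = f_obj/|f_eye|, so f_obj = |M| x |f_eye| = 27.4 x 9.5 = 260.300 cm.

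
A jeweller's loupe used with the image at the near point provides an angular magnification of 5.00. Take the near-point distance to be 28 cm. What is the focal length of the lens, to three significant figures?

For the image at the near point, M = 1 + D/f.
f = D/(M - 1) = 28/(5.0 - 1) = 7.000 cm.

7.00 cm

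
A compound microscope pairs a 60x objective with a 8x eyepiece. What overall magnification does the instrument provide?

480

The overall magnification of a compound microscope is the product of the objective and eyepiece magnifications:
M = M_obj x M_eye = 60 x 8 = 480.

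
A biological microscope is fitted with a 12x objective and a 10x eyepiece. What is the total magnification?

The overall magnification of a compound microscope is the product of the objective and eyepiece magnifications:
M = M_obj x M_eye = 12 x 10 = 120.

120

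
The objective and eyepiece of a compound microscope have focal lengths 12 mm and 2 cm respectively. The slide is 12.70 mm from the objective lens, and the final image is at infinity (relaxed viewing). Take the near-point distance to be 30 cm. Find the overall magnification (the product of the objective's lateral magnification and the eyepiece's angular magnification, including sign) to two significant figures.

-260

Convert to cm: f_obj = 12 mm = 1.2 cm; d_o = 12.70 mm = 1.27 cm.
Objective: 1/d_i = 1/f_obj - 1/d_o = 1/1.2 - 1/1.27 = 0.04593 cm^-1, so d_i = 21.771 cm.
m_obj = -d_i/d_o = -21.771/1.27 = -17.143.
Eyepiece angular magnification (image at infinity): M_eye = D/f_e = 30/2 = 15.000.
Overall M = m_obj x M_eye = (-17.143)(15.000) = -257.14.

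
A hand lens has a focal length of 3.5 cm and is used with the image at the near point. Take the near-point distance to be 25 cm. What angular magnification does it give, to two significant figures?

8.1

M = 1 + D/f = 1 + 25/3.5 = 8.143.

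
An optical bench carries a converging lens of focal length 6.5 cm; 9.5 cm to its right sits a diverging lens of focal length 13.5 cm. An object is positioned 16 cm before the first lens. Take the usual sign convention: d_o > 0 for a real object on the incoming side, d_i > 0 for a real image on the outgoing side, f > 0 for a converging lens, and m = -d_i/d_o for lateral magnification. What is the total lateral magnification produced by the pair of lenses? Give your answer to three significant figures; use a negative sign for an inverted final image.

Lens 1: 1/d_i1 = 1/f_1 - 1/d_o1 = 1/6.5 - 1/16 = 0.09135 cm^-1, so d_i1 = 10.947 cm.
m_1 = -(10.947)/16 = -0.6842.
This image would form 10.947 cm past lens 1, i.e. 1.447 cm beyond lens 2, so it is a virtual object for lens 2: d_o2 = 9.5 - 10.947 = -1.447 cm.
Lens 2: 1/d_i2 = 1/f_2 - 1/d_o2 = 1/(-13.5) - 1/(-1.447) = 0.61684 cm^-1, so d_i2 = 1.621 cm.
m_2 = -(1.621)/(-1.447) = 1.1201.
The system's lateral magnification is m_1 m_2 = (-0.6842)(1.1201) = -0.7664.

-0.766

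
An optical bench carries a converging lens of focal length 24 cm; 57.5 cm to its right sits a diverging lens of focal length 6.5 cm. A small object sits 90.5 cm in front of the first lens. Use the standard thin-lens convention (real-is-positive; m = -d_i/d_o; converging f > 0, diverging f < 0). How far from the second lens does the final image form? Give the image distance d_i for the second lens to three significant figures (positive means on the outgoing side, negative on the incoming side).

-5.15 cm

Lens 1: 1/d_i1 = 1/f_1 - 1/d_o1 = 1/24 - 1/90.5 = 0.03062 cm^-1, so d_i1 = 32.662 cm.
That image sits 24.838 cm in front of the second lens, so d_o2 = 24.838 cm.
Lens 2: 1/d_i2 = 1/f_2 - 1/d_o2 = 1/(-6.5) - 1/(24.838) = -0.19411 cm^-1, so d_i2 = -5.152 cm.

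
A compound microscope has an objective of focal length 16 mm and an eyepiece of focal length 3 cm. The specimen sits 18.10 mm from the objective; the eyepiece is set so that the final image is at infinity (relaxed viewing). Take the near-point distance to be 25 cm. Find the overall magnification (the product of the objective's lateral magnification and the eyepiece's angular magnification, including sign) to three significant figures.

-63.5

Convert to cm: f_obj = 16 mm = 1.6 cm; d_o = 18.10 mm = 1.81 cm.
Objective: 1/d_i = 1/f_obj - 1/d_o = 1/1.6 - 1/1.81 = 0.07251 cm^-1, so d_i = 13.790 cm.
m_obj = -d_i/d_o = -13.790/1.81 = -7.619.
Eyepiece angular magnification (image at infinity): M_eye = D/f_e = 25/3 = 8.333.
Overall M = m_obj x M_eye = (-7.619)(8.333) = -63.49.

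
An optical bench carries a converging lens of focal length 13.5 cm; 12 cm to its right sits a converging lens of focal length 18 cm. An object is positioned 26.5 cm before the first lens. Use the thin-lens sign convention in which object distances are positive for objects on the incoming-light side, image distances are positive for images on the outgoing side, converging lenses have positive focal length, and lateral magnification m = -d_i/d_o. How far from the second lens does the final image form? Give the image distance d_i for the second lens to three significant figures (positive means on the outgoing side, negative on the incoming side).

Lens 1: 1/d_i1 = 1/f_1 - 1/d_o1 = 1/13.5 - 1/26.5 = 0.03634 cm^-1, so d_i1 = 27.519 cm.
Since 27.519 cm > 12 cm, the first image lies past the second lens and serves as a virtual object: d_o2 = L - d_i1 = -15.519 cm.
Lens 2: 1/d_i2 = 1/f_2 - 1/d_o2 = 1/18 - 1/(-15.519) = 0.11999 cm^-1, so d_i2 = 8.334 cm.

8.33 cm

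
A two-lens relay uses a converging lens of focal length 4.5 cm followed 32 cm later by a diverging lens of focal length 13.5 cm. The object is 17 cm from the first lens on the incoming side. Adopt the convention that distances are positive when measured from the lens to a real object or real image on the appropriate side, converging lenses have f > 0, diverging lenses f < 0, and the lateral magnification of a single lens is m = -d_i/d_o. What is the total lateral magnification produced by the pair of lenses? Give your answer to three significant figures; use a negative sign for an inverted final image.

Lens 1: 1/d_i1 = 1/f_1 - 1/d_o1 = 1/4.5 - 1/17 = 0.16340 cm^-1, so d_i1 = 6.120 cm.
m_1 = -(6.120)/17 = -0.3600.
Object distance for lens 2: d_o2 = 32 - 6.120 = 25.880 cm.
Lens 2: 1/d_i2 = 1/f_2 - 1/d_o2 = 1/(-13.5) - 1/(25.880) = -0.11271 cm^-1, so d_i2 = -8.872 cm.
m_2 = -(-8.872)/(25.880) = 0.3428.
Overall magnification: m = m_1 m_2 = -0.1234.

-0.123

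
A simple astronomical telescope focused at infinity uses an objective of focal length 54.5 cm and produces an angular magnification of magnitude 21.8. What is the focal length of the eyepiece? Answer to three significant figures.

|M| = f_obj/f_eye, so f_eye = f_obj/|M| = 54.5/21.8 = 2.500 cm.

2.50 cm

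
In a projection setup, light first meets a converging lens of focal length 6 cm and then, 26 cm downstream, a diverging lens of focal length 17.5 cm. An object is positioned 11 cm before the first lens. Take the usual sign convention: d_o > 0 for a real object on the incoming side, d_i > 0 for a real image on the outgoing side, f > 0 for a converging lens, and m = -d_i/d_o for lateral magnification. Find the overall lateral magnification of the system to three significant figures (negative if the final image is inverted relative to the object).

Applying the thin-lens equation to the first lens, 1/6 = 1/11 + 1/d_i1, which gives d_i1 = 13.200 cm.
Its lateral magnification is m_1 = -d_i1/d_o1 = -(13.200)/11 = -1.2000.
The intermediate image is 13.200 cm to the right of lens 1, so d_o2 = L - d_i1 = 26 - 13.200 = 12.800 cm.
Applying the thin-lens equation again with f_2 = -17.5 cm and d_o2 = 12.800 cm gives d_i2 = -7.393 cm.
m_2 = -(-7.393)/(12.800) = 0.5776.
Total m = m_1 x m_2 = (-1.2000)(0.5776) = -0.6931.

-0.693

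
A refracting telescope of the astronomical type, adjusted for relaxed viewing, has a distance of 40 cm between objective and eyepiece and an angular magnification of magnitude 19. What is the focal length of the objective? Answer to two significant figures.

In normal adjustment the tube length equals f_obj + f_eye and |M| = f_obj/f_eye.
So f_obj = 19 f_eye and 19 f_eye + f_eye = 40 cm, giving f_eye = 40/20 = 2.000 cm and f_obj = 38.000 cm.

38 cm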